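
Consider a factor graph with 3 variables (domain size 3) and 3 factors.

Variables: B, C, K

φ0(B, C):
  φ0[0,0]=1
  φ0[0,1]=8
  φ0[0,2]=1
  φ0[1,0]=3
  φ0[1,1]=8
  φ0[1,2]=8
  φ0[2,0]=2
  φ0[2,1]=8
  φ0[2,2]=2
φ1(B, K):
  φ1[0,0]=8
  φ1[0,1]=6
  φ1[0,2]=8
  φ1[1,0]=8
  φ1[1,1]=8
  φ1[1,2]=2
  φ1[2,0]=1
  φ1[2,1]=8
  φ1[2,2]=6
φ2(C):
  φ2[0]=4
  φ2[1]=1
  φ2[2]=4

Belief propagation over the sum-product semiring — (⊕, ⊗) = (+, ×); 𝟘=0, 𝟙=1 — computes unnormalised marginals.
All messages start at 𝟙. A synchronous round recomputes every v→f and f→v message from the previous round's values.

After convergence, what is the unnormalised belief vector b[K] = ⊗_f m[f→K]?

b[K] = [568, 704, 376]

init: all messages = 𝟙 over 3 values
r1 m[φ0→B] = [10, 19, 12]
r1 m[φ0→C] = [6, 24, 11]
r1 m[φ1→B] = [22, 18, 15]
r1 m[φ1→K] = [17, 22, 16]
r1 m[φ2→C] = [4, 1, 4]
r1 m[B→φ0] = [1, 1, 1]
r1 m[B→φ1] = [1, 1, 1]
r1 m[C→φ0] = [1, 1, 1]
r1 m[C→φ2] = [1, 1, 1]
r1 m[K→φ1] = [1, 1, 1]
r2 m[φ0→B] = [10, 19, 12]
r2 m[φ0→C] = [6, 24, 11]
r2 m[φ1→B] = [22, 18, 15]
r2 m[φ1→K] = [17, 22, 16]
r2 m[φ2→C] = [4, 1, 4]
r2 m[B→φ0] = [22, 18, 15]
r2 m[B→φ1] = [10, 19, 12]
r2 m[C→φ0] = [4, 1, 4]
r2 m[C→φ2] = [6, 24, 11]
r2 m[K→φ1] = [1, 1, 1]
r3 m[φ0→B] = [16, 52, 24]
r3 m[φ0→C] = [106, 440, 196]
r3 m[φ1→B] = [22, 18, 15]
r3 m[φ1→K] = [244, 308, 190]
r3 m[φ2→C] = [4, 1, 4]
r3 m[B→φ0] = [22, 18, 15]
r3 m[B→φ1] = [10, 19, 12]
r3 m[C→φ0] = [4, 1, 4]
r3 m[C→φ2] = [6, 24, 11]
r3 m[K→φ1] = [1, 1, 1]
r4 m[φ0→B] = [16, 52, 24]
r4 m[φ0→C] = [106, 440, 196]
r4 m[φ1→B] = [22, 18, 15]
r4 m[φ1→K] = [244, 308, 190]
r4 m[φ2→C] = [4, 1, 4]
r4 m[B→φ0] = [22, 18, 15]
r4 m[B→φ1] = [16, 52, 24]
r4 m[C→φ0] = [4, 1, 4]
r4 m[C→φ2] = [106, 440, 196]
r4 m[K→φ1] = [1, 1, 1]
r5 m[φ0→B] = [16, 52, 24]
r5 m[φ0→C] = [106, 440, 196]
r5 m[φ1→B] = [22, 18, 15]
r5 m[φ1→K] = [568, 704, 376]
r5 m[φ2→C] = [4, 1, 4]
r5 m[B→φ0] = [22, 18, 15]
r5 m[B→φ1] = [16, 52, 24]
r5 m[C→φ0] = [4, 1, 4]
r5 m[C→φ2] = [106, 440, 196]
r5 m[K→φ1] = [1, 1, 1]
r6 m[φ0→B] = [16, 52, 24]
r6 m[φ0→C] = [106, 440, 196]
r6 m[φ1→B] = [22, 18, 15]
r6 m[φ1→K] = [568, 704, 376]
r6 m[φ2→C] = [4, 1, 4]
r6 m[B→φ0] = [22, 18, 15]
r6 m[B→φ1] = [16, 52, 24]
r6 m[C→φ0] = [4, 1, 4]
r6 m[C→φ2] = [106, 440, 196]
r6 m[K→φ1] = [1, 1, 1]
fixed point reached at round 6
b[K] = ⊗ incoming = [568, 704, 376]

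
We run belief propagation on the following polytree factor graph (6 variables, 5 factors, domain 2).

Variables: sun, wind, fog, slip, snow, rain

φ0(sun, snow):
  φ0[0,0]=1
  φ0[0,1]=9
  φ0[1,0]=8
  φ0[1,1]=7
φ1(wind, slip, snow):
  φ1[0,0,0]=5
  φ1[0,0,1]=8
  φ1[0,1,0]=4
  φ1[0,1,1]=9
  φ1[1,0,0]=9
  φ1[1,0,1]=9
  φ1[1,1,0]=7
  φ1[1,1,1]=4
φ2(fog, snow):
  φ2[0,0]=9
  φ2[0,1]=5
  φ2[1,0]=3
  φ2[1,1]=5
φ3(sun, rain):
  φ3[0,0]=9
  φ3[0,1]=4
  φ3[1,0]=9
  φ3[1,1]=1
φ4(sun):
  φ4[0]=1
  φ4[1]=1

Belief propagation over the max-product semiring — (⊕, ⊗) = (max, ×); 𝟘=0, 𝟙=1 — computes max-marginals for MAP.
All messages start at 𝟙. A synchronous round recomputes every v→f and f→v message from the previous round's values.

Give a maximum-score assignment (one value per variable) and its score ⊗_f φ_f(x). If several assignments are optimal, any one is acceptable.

assignment: (sun=1, wind=1, fog=0, slip=0, snow=0, rain=0); score = 5832

init: all messages = 𝟙 over 2 values
r1 m[φ0→sun] = [9, 8]
r1 m[φ0→snow] = [8, 9]
r1 m[φ1→wind] = [9, 9]
r1 m[φ1→slip] = [9, 9]
r1 m[φ1→snow] = [9, 9]
r1 m[φ2→fog] = [9, 5]
r1 m[φ2→snow] = [9, 5]
r1 m[φ3→sun] = [9, 9]
r1 m[φ3→rain] = [9, 4]
r1 m[φ4→sun] = [1, 1]
r1 m[sun→φ0] = [1, 1]
r1 m[sun→φ3] = [1, 1]
r1 m[sun→φ4] = [1, 1]
r1 m[wind→φ1] = [1, 1]
r1 m[fog→φ2] = [1, 1]
r1 m[slip→φ1] = [1, 1]
r1 m[snow→φ0] = [1, 1]
r1 m[snow→φ1] = [1, 1]
r1 m[snow→φ2] = [1, 1]
r1 m[rain→φ3] = [1, 1]
r2 m[φ0→sun] = [9, 8]
r2 m[φ0→snow] = [8, 9]
r2 m[φ1→wind] = [9, 9]
r2 m[φ1→slip] = [9, 9]
r2 m[φ1→snow] = [9, 9]
r2 m[φ2→fog] = [9, 5]
r2 m[φ2→snow] = [9, 5]
r2 m[φ3→sun] = [9, 9]
r2 m[φ3→rain] = [9, 4]
r2 m[φ4→sun] = [1, 1]
r2 m[sun→φ0] = [9, 9]
r2 m[sun→φ3] = [9, 8]
r2 m[sun→φ4] = [81, 72]
r2 m[wind→φ1] = [1, 1]
r2 m[fog→φ2] = [1, 1]
r2 m[slip→φ1] = [1, 1]
r2 m[snow→φ0] = [81, 45]
r2 m[snow→φ1] = [72, 45]
r2 m[snow→φ2] = [72, 81]
r2 m[rain→φ3] = [1, 1]
r3 m[φ0→sun] = [405, 648]
r3 m[φ0→snow] = [72, 81]
r3 m[φ1→wind] = [405, 648]
r3 m[φ1→slip] = [648, 504]
r3 m[φ1→snow] = [9, 9]
r3 m[φ2→fog] = [648, 405]
r3 m[φ2→snow] = [9, 5]
r3 m[φ3→sun] = [9, 9]
r3 m[φ3→rain] = [81, 36]
r3 m[φ4→sun] = [1, 1]
r3 m[sun→φ0] = [9, 9]
r3 m[sun→φ3] = [9, 8]
r3 m[sun→φ4] = [81, 72]
r3 m[wind→φ1] = [1, 1]
r3 m[fog→φ2] = [1, 1]
r3 m[slip→φ1] = [1, 1]
r3 m[snow→φ0] = [81, 45]
r3 m[snow→φ1] = [72, 45]
r3 m[snow→φ2] = [72, 81]
r3 m[rain→φ3] = [1, 1]
r4 m[φ0→sun] = [405, 648]
r4 m[φ0→snow] = [72, 81]
r4 m[φ1→wind] = [405, 648]
r4 m[φ1→slip] = [648, 504]
r4 m[φ1→snow] = [9, 9]
r4 m[φ2→fog] = [648, 405]
r4 m[φ2→snow] = [9, 5]
r4 m[φ3→sun] = [9, 9]
r4 m[φ3→rain] = [81, 36]
r4 m[φ4→sun] = [1, 1]
r4 m[sun→φ0] = [9, 9]
r4 m[sun→φ3] = [405, 648]
r4 m[sun→φ4] = [3645, 5832]
r4 m[wind→φ1] = [1, 1]
r4 m[fog→φ2] = [1, 1]
r4 m[slip→φ1] = [1, 1]
r4 m[snow→φ0] = [81, 45]
r4 m[snow→φ1] = [648, 405]
r4 m[snow→φ2] = [648, 729]
r4 m[rain→φ3] = [1, 1]
r5 m[φ0→sun] = [405, 648]
r5 m[φ0→snow] = [72, 81]
r5 m[φ1→wind] = [3645, 5832]
r5 m[φ1→slip] = [5832, 4536]
r5 m[φ1→snow] = [9, 9]
r5 m[φ2→fog] = [5832, 3645]
r5 m[φ2→snow] = [9, 5]
r5 m[φ3→sun] = [9, 9]
r5 m[φ3→rain] = [5832, 1620]
r5 m[φ4→sun] = [1, 1]
r5 m[sun→φ0] = [9, 9]
r5 m[sun→φ3] = [405, 648]
r5 m[sun→φ4] = [3645, 5832]
r5 m[wind→φ1] = [1, 1]
r5 m[fog→φ2] = [1, 1]
r5 m[slip→φ1] = [1, 1]
r5 m[snow→φ0] = [81, 45]
r5 m[snow→φ1] = [648, 405]
r5 m[snow→φ2] = [648, 729]
r5 m[rain→φ3] = [1, 1]
r6 m[φ0→sun] = [405, 648]
r6 m[φ0→snow] = [72, 81]
r6 m[φ1→wind] = [3645, 5832]
r6 m[φ1→slip] = [5832, 4536]
r6 m[φ1→snow] = [9, 9]
r6 m[φ2→fog] = [5832, 3645]
r6 m[φ2→snow] = [9, 5]
r6 m[φ3→sun] = [9, 9]
r6 m[φ3→rain] = [5832, 1620]
r6 m[φ4→sun] = [1, 1]
r6 m[sun→φ0] = [9, 9]
r6 m[sun→φ3] = [405, 648]
r6 m[sun→φ4] = [3645, 5832]
r6 m[wind→φ1] = [1, 1]
r6 m[fog→φ2] = [1, 1]
r6 m[slip→φ1] = [1, 1]
r6 m[snow→φ0] = [81, 45]
r6 m[snow→φ1] = [648, 405]
r6 m[snow→φ2] = [648, 729]
r6 m[rain→φ3] = [1, 1]
fixed point reached at round 6
traceback from sun: (sun=1, wind=1, fog=0, slip=0, snow=0, rain=0), score=5832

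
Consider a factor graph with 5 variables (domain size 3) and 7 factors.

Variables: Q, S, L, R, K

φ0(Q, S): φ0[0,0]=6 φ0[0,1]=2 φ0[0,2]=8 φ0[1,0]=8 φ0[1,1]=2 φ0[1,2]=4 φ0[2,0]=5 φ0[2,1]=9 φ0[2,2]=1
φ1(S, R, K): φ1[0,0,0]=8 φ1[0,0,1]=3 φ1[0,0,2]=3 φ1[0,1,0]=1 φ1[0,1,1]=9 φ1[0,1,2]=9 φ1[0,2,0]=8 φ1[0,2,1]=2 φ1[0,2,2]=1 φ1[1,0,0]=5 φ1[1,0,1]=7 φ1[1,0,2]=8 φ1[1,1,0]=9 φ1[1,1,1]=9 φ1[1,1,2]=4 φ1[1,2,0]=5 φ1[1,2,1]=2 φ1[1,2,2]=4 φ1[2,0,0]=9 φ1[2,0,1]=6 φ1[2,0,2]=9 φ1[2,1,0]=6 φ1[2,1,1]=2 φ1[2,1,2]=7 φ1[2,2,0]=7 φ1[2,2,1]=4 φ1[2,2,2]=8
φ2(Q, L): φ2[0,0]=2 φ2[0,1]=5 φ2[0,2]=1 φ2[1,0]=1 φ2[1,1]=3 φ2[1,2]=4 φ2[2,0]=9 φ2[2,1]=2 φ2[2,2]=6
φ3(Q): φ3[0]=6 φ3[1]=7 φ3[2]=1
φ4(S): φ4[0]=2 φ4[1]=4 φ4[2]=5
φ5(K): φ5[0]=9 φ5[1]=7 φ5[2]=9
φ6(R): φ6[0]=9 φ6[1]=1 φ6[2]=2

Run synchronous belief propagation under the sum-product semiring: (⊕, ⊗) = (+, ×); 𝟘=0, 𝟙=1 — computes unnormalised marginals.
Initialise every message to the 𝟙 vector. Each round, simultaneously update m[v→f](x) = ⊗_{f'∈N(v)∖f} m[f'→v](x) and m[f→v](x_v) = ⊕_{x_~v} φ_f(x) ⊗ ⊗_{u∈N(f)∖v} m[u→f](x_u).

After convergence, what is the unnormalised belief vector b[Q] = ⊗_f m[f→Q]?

b[Q] = [5937984, 4678240, 1577583]

init: all messages = 𝟙 over 3 values
r1 m[φ0→Q] = [16, 14, 15]
r1 m[φ0→S] = [19, 13, 13]
r1 m[φ1→S] = [44, 53, 58]
r1 m[φ1→R] = [58, 56, 41]
r1 m[φ1→K] = [58, 44, 53]
r1 m[φ2→Q] = [8, 8, 17]
r1 m[φ2→L] = [12, 10, 11]
r1 m[φ3→Q] = [6, 7, 1]
r1 m[φ4→S] = [2, 4, 5]
r1 m[φ5→K] = [9, 7, 9]
r1 m[φ6→R] = [9, 1, 2]
r1 m[Q→φ0] = [1, 1, 1]
r1 m[Q→φ2] = [1, 1, 1]
r1 m[Q→φ3] = [1, 1, 1]
r1 m[S→φ0] = [1, 1, 1]
r1 m[S→φ1] = [1, 1, 1]
r1 m[S→φ4] = [1, 1, 1]
r1 m[L→φ2] = [1, 1, 1]
r1 m[R→φ1] = [1, 1, 1]
r1 m[R→φ6] = [1, 1, 1]
r1 m[K→φ1] = [1, 1, 1]
r1 m[K→φ5] = [1, 1, 1]
r2 m[φ0→Q] = [16, 14, 15]
r2 m[φ0→S] = [19, 13, 13]
r2 m[φ1→S] = [44, 53, 58]
r2 m[φ1→R] = [58, 56, 41]
r2 m[φ1→K] = [58, 44, 53]
r2 m[φ2→Q] = [8, 8, 17]
r2 m[φ2→L] = [12, 10, 11]
r2 m[φ3→Q] = [6, 7, 1]
r2 m[φ4→S] = [2, 4, 5]
r2 m[φ5→K] = [9, 7, 9]
r2 m[φ6→R] = [9, 1, 2]
r2 m[Q→φ0] = [48, 56, 17]
r2 m[Q→φ2] = [96, 98, 15]
r2 m[Q→φ3] = [128, 112, 255]
r2 m[S→φ0] = [88, 212, 290]
r2 m[S→φ1] = [38, 52, 65]
r2 m[S→φ4] = [836, 689, 754]
r2 m[L→φ2] = [1, 1, 1]
r2 m[R→φ1] = [9, 1, 2]
r2 m[R→φ6] = [58, 56, 41]
r2 m[K→φ1] = [9, 7, 9]
r2 m[K→φ5] = [58, 44, 53]
r3 m[φ0→Q] = [3272, 2288, 2638]
r3 m[φ0→S] = [821, 361, 625]
r3 m[φ1→S] = [1423, 1864, 2293]
r3 m[φ1→R] = [26452, 23689, 19145]
r3 m[φ1→K] = [13275, 9632, 12572]
r3 m[φ2→Q] = [8, 8, 17]
r3 m[φ2→L] = [425, 804, 578]
r3 m[φ3→Q] = [6, 7, 1]
r3 m[φ4→S] = [2, 4, 5]
r3 m[φ5→K] = [9, 7, 9]
r3 m[φ6→R] = [9, 1, 2]
r3 m[Q→φ0] = [48, 56, 17]
r3 m[Q→φ2] = [96, 98, 15]
r3 m[Q→φ3] = [128, 112, 255]
r3 m[S→φ0] = [88, 212, 290]
r3 m[S→φ1] = [38, 52, 65]
r3 m[S→φ4] = [836, 689, 754]
r3 m[L→φ2] = [1, 1, 1]
r3 m[R→φ1] = [9, 1, 2]
r3 m[R→φ6] = [58, 56, 41]
r3 m[K→φ1] = [9, 7, 9]
r3 m[K→φ5] = [58, 44, 53]
r4 m[φ0→Q] = [3272, 2288, 2638]
r4 m[φ0→S] = [821, 361, 625]
r4 m[φ1→S] = [1423, 1864, 2293]
r4 m[φ1→R] = [26452, 23689, 19145]
r4 m[φ1→K] = [13275, 9632, 12572]
r4 m[φ2→Q] = [8, 8, 17]
r4 m[φ2→L] = [425, 804, 578]
r4 m[φ3→Q] = [6, 7, 1]
r4 m[φ4→S] = [2, 4, 5]
r4 m[φ5→K] = [9, 7, 9]
r4 m[φ6→R] = [9, 1, 2]
r4 m[Q→φ0] = [48, 56, 17]
r4 m[Q→φ2] = [19632, 16016, 2638]
r4 m[Q→φ3] = [26176, 18304, 44846]
r4 m[S→φ0] = [2846, 7456, 11465]
r4 m[S→φ1] = [1642, 1444, 3125]
r4 m[S→φ4] = [1168283, 672904, 1433125]
r4 m[L→φ2] = [1, 1, 1]
r4 m[R→φ1] = [9, 1, 2]
r4 m[R→φ6] = [26452, 23689, 19145]
r4 m[K→φ1] = [9, 7, 9]
r4 m[K→φ5] = [13275, 9632, 12572]
r5 m[φ0→Q] = [123708, 83540, 92799]
r5 m[φ0→S] = [821, 361, 625]
r5 m[φ1→S] = [1423, 1864, 2293]
r5 m[φ1→R] = [1074244, 920521, 802545]
r5 m[φ1→K] = [554179, 375424, 508692]
r5 m[φ2→Q] = [8, 8, 17]
r5 m[φ2→L] = [79022, 151484, 99524]
r5 m[φ3→Q] = [6, 7, 1]
r5 m[φ4→S] = [2, 4, 5]
r5 m[φ5→K] = [9, 7, 9]
r5 m[φ6→R] = [9, 1, 2]
r5 m[Q→φ0] = [48, 56, 17]
r5 m[Q→φ2] = [19632, 16016, 2638]
r5 m[Q→φ3] = [26176, 18304, 44846]
r5 m[S→φ0] = [2846, 7456, 11465]
r5 m[S→φ1] = [1642, 1444, 3125]
r5 m[S→φ4] = [1168283, 672904, 1433125]
r5 m[L→φ2] = [1, 1, 1]
r5 m[R→φ1] = [9, 1, 2]
r5 m[R→φ6] = [26452, 23689, 19145]
r5 m[K→φ1] = [9, 7, 9]
r5 m[K→φ5] = [13275, 9632, 12572]
r6 m[φ0→Q] = [123708, 83540, 92799]
r6 m[φ0→S] = [821, 361, 625]
r6 m[φ1→S] = [1423, 1864, 2293]
r6 m[φ1→R] = [1074244, 920521, 802545]
r6 m[φ1→K] = [554179, 375424, 508692]
r6 m[φ2→Q] = [8, 8, 17]
r6 m[φ2→L] = [79022, 151484, 99524]
r6 m[φ3→Q] = [6, 7, 1]
r6 m[φ4→S] = [2, 4, 5]
r6 m[φ5→K] = [9, 7, 9]
r6 m[φ6→R] = [9, 1, 2]
r6 m[Q→φ0] = [48, 56, 17]
r6 m[Q→φ2] = [742248, 584780, 92799]
r6 m[Q→φ3] = [989664, 668320, 1577583]
r6 m[S→φ0] = [2846, 7456, 11465]
r6 m[S→φ1] = [1642, 1444, 3125]
r6 m[S→φ4] = [1168283, 672904, 1433125]
r6 m[L→φ2] = [1, 1, 1]
r6 m[R→φ1] = [9, 1, 2]
r6 m[R→φ6] = [1074244, 920521, 802545]
r6 m[K→φ1] = [9, 7, 9]
r6 m[K→φ5] = [554179, 375424, 508692]
r7 m[φ0→Q] = [123708, 83540, 92799]
r7 m[φ0→S] = [821, 361, 625]
r7 m[φ1→S] = [1423, 1864, 2293]
r7 m[φ1→R] = [1074244, 920521, 802545]
r7 m[φ1→K] = [554179, 375424, 508692]
r7 m[φ2→Q] = [8, 8, 17]
r7 m[φ2→L] = [2904467, 5651178, 3638162]
r7 m[φ3→Q] = [6, 7, 1]
r7 m[φ4→S] = [2, 4, 5]
r7 m[φ5→K] = [9, 7, 9]
r7 m[φ6→R] = [9, 1, 2]
r7 m[Q→φ0] = [48, 56, 17]
r7 m[Q→φ2] = [742248, 584780, 92799]
r7 m[Q→φ3] = [989664, 668320, 1577583]
r7 m[S→φ0] = [2846, 7456, 11465]
r7 m[S→φ1] = [1642, 1444, 3125]
r7 m[S→φ4] = [1168283, 672904, 1433125]
r7 m[L→φ2] = [1, 1, 1]
r7 m[R→φ1] = [9, 1, 2]
r7 m[R→φ6] = [1074244, 920521, 802545]
r7 m[K→φ1] = [9, 7, 9]
r7 m[K→φ5] = [554179, 375424, 508692]
r8 m[φ0→Q] = [123708, 83540, 92799]
r8 m[φ0→S] = [821, 361, 625]
r8 m[φ1→S] = [1423, 1864, 2293]
r8 m[φ1→R] = [1074244, 920521, 802545]
r8 m[φ1→K] = [554179, 375424, 508692]
r8 m[φ2→Q] = [8, 8, 17]
r8 m[φ2→L] = [2904467, 5651178, 3638162]
r8 m[φ3→Q] = [6, 7, 1]
r8 m[φ4→S] = [2, 4, 5]
r8 m[φ5→K] = [9, 7, 9]
r8 m[φ6→R] = [9, 1, 2]
r8 m[Q→φ0] = [48, 56, 17]
r8 m[Q→φ2] = [742248, 584780, 92799]
r8 m[Q→φ3] = [989664, 668320, 1577583]
r8 m[S→φ0] = [2846, 7456, 11465]
r8 m[S→φ1] = [1642, 1444, 3125]
r8 m[S→φ4] = [1168283, 672904, 1433125]
r8 m[L→φ2] = [1, 1, 1]
r8 m[R→φ1] = [9, 1, 2]
r8 m[R→φ6] = [1074244, 920521, 802545]
r8 m[K→φ1] = [9, 7, 9]
r8 m[K→φ5] = [554179, 375424, 508692]
fixed point reached at round 8
b[Q] = ⊗ incoming = [5937984, 4678240, 1577583]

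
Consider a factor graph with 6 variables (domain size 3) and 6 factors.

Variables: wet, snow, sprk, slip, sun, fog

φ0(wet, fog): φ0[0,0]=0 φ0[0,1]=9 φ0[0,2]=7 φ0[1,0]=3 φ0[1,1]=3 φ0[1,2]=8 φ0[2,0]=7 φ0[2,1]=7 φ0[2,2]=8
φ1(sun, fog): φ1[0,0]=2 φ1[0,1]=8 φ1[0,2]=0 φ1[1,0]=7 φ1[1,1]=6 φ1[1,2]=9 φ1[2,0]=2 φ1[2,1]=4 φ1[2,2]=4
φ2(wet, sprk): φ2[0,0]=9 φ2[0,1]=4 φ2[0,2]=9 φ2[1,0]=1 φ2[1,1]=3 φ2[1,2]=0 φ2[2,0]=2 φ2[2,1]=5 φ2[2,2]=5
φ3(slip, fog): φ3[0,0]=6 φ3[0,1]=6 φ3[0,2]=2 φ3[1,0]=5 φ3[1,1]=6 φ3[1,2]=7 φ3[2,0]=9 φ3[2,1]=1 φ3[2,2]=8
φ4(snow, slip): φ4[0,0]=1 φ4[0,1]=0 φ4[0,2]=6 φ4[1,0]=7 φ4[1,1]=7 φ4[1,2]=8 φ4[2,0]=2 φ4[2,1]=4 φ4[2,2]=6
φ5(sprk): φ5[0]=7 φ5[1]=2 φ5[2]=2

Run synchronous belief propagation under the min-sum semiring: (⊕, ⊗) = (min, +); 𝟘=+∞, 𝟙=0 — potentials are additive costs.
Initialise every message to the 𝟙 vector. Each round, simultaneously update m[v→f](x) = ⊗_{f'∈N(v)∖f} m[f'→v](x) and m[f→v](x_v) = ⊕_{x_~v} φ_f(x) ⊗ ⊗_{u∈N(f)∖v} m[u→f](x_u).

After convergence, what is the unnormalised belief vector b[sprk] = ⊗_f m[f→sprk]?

init: all messages = 𝟙 over 3 values
r1 m[φ0→wet] = [0, 3, 7]
r1 m[φ0→fog] = [0, 3, 7]
r1 m[φ1→sun] = [0, 6, 2]
r1 m[φ1→fog] = [2, 4, 0]
r1 m[φ2→wet] = [4, 0, 2]
r1 m[φ2→sprk] = [1, 3, 0]
r1 m[φ3→slip] = [2, 5, 1]
r1 m[φ3→fog] = [5, 1, 2]
r1 m[φ4→snow] = [0, 7, 2]
r1 m[φ4→slip] = [1, 0, 6]
r1 m[φ5→sprk] = [7, 2, 2]
r1 m[wet→φ0] = [0, 0, 0]
r1 m[wet→φ2] = [0, 0, 0]
r1 m[snow→φ4] = [0, 0, 0]
r1 m[sprk→φ2] = [0, 0, 0]
r1 m[sprk→φ5] = [0, 0, 0]
r1 m[slip→φ3] = [0, 0, 0]
r1 m[slip→φ4] = [0, 0, 0]
r1 m[sun→φ1] = [0, 0, 0]
r1 m[fog→φ0] = [0, 0, 0]
r1 m[fog→φ1] = [0, 0, 0]
r1 m[fog→φ3] = [0, 0, 0]
r2 m[φ0→wet] = [0, 3, 7]
r2 m[φ0→fog] = [0, 3, 7]
r2 m[φ1→sun] = [0, 6, 2]
r2 m[φ1→fog] = [2, 4, 0]
r2 m[φ2→wet] = [4, 0, 2]
r2 m[φ2→sprk] = [1, 3, 0]
r2 m[φ3→slip] = [2, 5, 1]
r2 m[φ3→fog] = [5, 1, 2]
r2 m[φ4→snow] = [0, 7, 2]
r2 m[φ4→slip] = [1, 0, 6]
r2 m[φ5→sprk] = [7, 2, 2]
r2 m[wet→φ0] = [4, 0, 2]
r2 m[wet→φ2] = [0, 3, 7]
r2 m[snow→φ4] = [0, 0, 0]
r2 m[sprk→φ2] = [7, 2, 2]
r2 m[sprk→φ5] = [1, 3, 0]
r2 m[slip→φ3] = [1, 0, 6]
r2 m[slip→φ4] = [2, 5, 1]
r2 m[sun→φ1] = [0, 0, 0]
r2 m[fog→φ0] = [7, 5, 2]
r2 m[fog→φ1] = [5, 4, 9]
r2 m[fog→φ3] = [2, 7, 7]
r3 m[φ0→wet] = [7, 8, 10]
r3 m[φ0→fog] = [3, 3, 8]
r3 m[φ1→sun] = [7, 10, 7]
r3 m[φ1→fog] = [2, 4, 0]
r3 m[φ2→wet] = [6, 2, 7]
r3 m[φ2→sprk] = [4, 4, 3]
r3 m[φ3→slip] = [8, 7, 8]
r3 m[φ3→fog] = [5, 6, 3]
r3 m[φ4→snow] = [3, 9, 4]
r3 m[φ4→slip] = [1, 0, 6]
r3 m[φ5→sprk] = [7, 2, 2]
r3 m[wet→φ0] = [4, 0, 2]
r3 m[wet→φ2] = [0, 3, 7]
r3 m[snow→φ4] = [0, 0, 0]
r3 m[sprk→φ2] = [7, 2, 2]
r3 m[sprk→φ5] = [1, 3, 0]
r3 m[slip→φ3] = [1, 0, 6]
r3 m[slip→φ4] = [2, 5, 1]
r3 m[sun→φ1] = [0, 0, 0]
r3 m[fog→φ0] = [7, 5, 2]
r3 m[fog→φ1] = [5, 4, 9]
r3 m[fog→φ3] = [2, 7, 7]
r4 m[φ0→wet] = [7, 8, 10]
r4 m[φ0→fog] = [3, 3, 8]
r4 m[φ1→sun] = [7, 10, 7]
r4 m[φ1→fog] = [2, 4, 0]
r4 m[φ2→wet] = [6, 2, 7]
r4 m[φ2→sprk] = [4, 4, 3]
r4 m[φ3→slip] = [8, 7, 8]
r4 m[φ3→fog] = [5, 6, 3]
r4 m[φ4→snow] = [3, 9, 4]
r4 m[φ4→slip] = [1, 0, 6]
r4 m[φ5→sprk] = [7, 2, 2]
r4 m[wet→φ0] = [6, 2, 7]
r4 m[wet→φ2] = [7, 8, 10]
r4 m[snow→φ4] = [0, 0, 0]
r4 m[sprk→φ2] = [7, 2, 2]
r4 m[sprk→φ5] = [4, 4, 3]
r4 m[slip→φ3] = [1, 0, 6]
r4 m[slip→φ4] = [8, 7, 8]
r4 m[sun→φ1] = [0, 0, 0]
r4 m[fog→φ0] = [7, 10, 3]
r4 m[fog→φ1] = [8, 9, 11]
r4 m[fog→φ3] = [5, 7, 8]
r5 m[φ0→wet] = [7, 10, 11]
r5 m[φ0→fog] = [5, 5, 10]
r5 m[φ1→sun] = [10, 15, 10]
r5 m[φ1→fog] = [2, 4, 0]
r5 m[φ2→wet] = [6, 2, 7]
r5 m[φ2→sprk] = [9, 11, 8]
r5 m[φ3→slip] = [10, 10, 8]
r5 m[φ3→fog] = [5, 6, 3]
r5 m[φ4→snow] = [7, 14, 10]
r5 m[φ4→slip] = [1, 0, 6]
r5 m[φ5→sprk] = [7, 2, 2]
r5 m[wet→φ0] = [6, 2, 7]
r5 m[wet→φ2] = [7, 8, 10]
r5 m[snow→φ4] = [0, 0, 0]
r5 m[sprk→φ2] = [7, 2, 2]
r5 m[sprk→φ5] = [4, 4, 3]
r5 m[slip→φ3] = [1, 0, 6]
r5 m[slip→φ4] = [8, 7, 8]
r5 m[sun→φ1] = [0, 0, 0]
r5 m[fog→φ0] = [7, 10, 3]
r5 m[fog→φ1] = [8, 9, 11]
r5 m[fog→φ3] = [5, 7, 8]
r6 m[φ0→wet] = [7, 10, 11]
r6 m[φ0→fog] = [5, 5, 10]
r6 m[φ1→sun] = [10, 15, 10]
r6 m[φ1→fog] = [2, 4, 0]
r6 m[φ2→wet] = [6, 2, 7]
r6 m[φ2→sprk] = [9, 11, 8]
r6 m[φ3→slip] = [10, 10, 8]
r6 m[φ3→fog] = [5, 6, 3]
r6 m[φ4→snow] = [7, 14, 10]
r6 m[φ4→slip] = [1, 0, 6]
r6 m[φ5→sprk] = [7, 2, 2]
r6 m[wet→φ0] = [6, 2, 7]
r6 m[wet→φ2] = [7, 10, 11]
r6 m[snow→φ4] = [0, 0, 0]
r6 m[sprk→φ2] = [7, 2, 2]
r6 m[sprk→φ5] = [9, 11, 8]
r6 m[slip→φ3] = [1, 0, 6]
r6 m[slip→φ4] = [10, 10, 8]
r6 m[sun→φ1] = [0, 0, 0]
r6 m[fog→φ0] = [7, 10, 3]
r6 m[fog→φ1] = [10, 11, 13]
r6 m[fog→φ3] = [7, 9, 10]
r7 m[φ0→wet] = [7, 10, 11]
r7 m[φ0→fog] = [5, 5, 10]
r7 m[φ1→sun] = [12, 17, 12]
r7 m[φ1→fog] = [2, 4, 0]
r7 m[φ2→wet] = [6, 2, 7]
r7 m[φ2→sprk] = [11, 11, 10]
r7 m[φ3→slip] = [12, 12, 10]
r7 m[φ3→fog] = [5, 6, 3]
r7 m[φ4→snow] = [10, 16, 12]
r7 m[φ4→slip] = [1, 0, 6]
r7 m[φ5→sprk] = [7, 2, 2]
r7 m[wet→φ0] = [6, 2, 7]
r7 m[wet→φ2] = [7, 10, 11]
r7 m[snow→φ4] = [0, 0, 0]
r7 m[sprk→φ2] = [7, 2, 2]
r7 m[sprk→φ5] = [9, 11, 8]
r7 m[slip→φ3] = [1, 0, 6]
r7 m[slip→φ4] = [10, 10, 8]
r7 m[sun→φ1] = [0, 0, 0]
r7 m[fog→φ0] = [7, 10, 3]
r7 m[fog→φ1] = [10, 11, 13]
r7 m[fog→φ3] = [7, 9, 10]
r8 m[φ0→wet] = [7, 10, 11]
r8 m[φ0→fog] = [5, 5, 10]
r8 m[φ1→sun] = [12, 17, 12]
r8 m[φ1→fog] = [2, 4, 0]
r8 m[φ2→wet] = [6, 2, 7]
r8 m[φ2→sprk] = [11, 11, 10]
r8 m[φ3→slip] = [12, 12, 10]
r8 m[φ3→fog] = [5, 6, 3]
r8 m[φ4→snow] = [10, 16, 12]
r8 m[φ4→slip] = [1, 0, 6]
r8 m[φ5→sprk] = [7, 2, 2]
r8 m[wet→φ0] = [6, 2, 7]
r8 m[wet→φ2] = [7, 10, 11]
r8 m[snow→φ4] = [0, 0, 0]
r8 m[sprk→φ2] = [7, 2, 2]
r8 m[sprk→φ5] = [11, 11, 10]
r8 m[slip→φ3] = [1, 0, 6]
r8 m[slip→φ4] = [12, 12, 10]
r8 m[sun→φ1] = [0, 0, 0]
r8 m[fog→φ0] = [7, 10, 3]
r8 m[fog→φ1] = [10, 11, 13]
r8 m[fog→φ3] = [7, 9, 10]
r9 m[φ0→wet] = [7, 10, 11]
r9 m[φ0→fog] = [5, 5, 10]
r9 m[φ1→sun] = [12, 17, 12]
r9 m[φ1→fog] = [2, 4, 0]
r9 m[φ2→wet] = [6, 2, 7]
r9 m[φ2→sprk] = [11, 11, 10]
r9 m[φ3→slip] = [12, 12, 10]
r9 m[φ3→fog] = [5, 6, 3]
r9 m[φ4→snow] = [12, 18, 14]
r9 m[φ4→slip] = [1, 0, 6]
r9 m[φ5→sprk] = [7, 2, 2]
r9 m[wet→φ0] = [6, 2, 7]
r9 m[wet→φ2] = [7, 10, 11]
r9 m[snow→φ4] = [0, 0, 0]
r9 m[sprk→φ2] = [7, 2, 2]
r9 m[sprk→φ5] = [11, 11, 10]
r9 m[slip→φ3] = [1, 0, 6]
r9 m[slip→φ4] = [12, 12, 10]
r9 m[sun→φ1] = [0, 0, 0]
r9 m[fog→φ0] = [7, 10, 3]
r9 m[fog→φ1] = [10, 11, 13]
r9 m[fog→φ3] = [7, 9, 10]
r10 m[φ0→wet] = [7, 10, 11]
r10 m[φ0→fog] = [5, 5, 10]
r10 m[φ1→sun] = [12, 17, 12]
r10 m[φ1→fog] = [2, 4, 0]
r10 m[φ2→wet] = [6, 2, 7]
r10 m[φ2→sprk] = [11, 11, 10]
r10 m[φ3→slip] = [12, 12, 10]
r10 m[φ3→fog] = [5, 6, 3]
r10 m[φ4→snow] = [12, 18, 14]
r10 m[φ4→slip] = [1, 0, 6]
r10 m[φ5→sprk] = [7, 2, 2]
r10 m[wet→φ0] = [6, 2, 7]
r10 m[wet→φ2] = [7, 10, 11]
r10 m[snow→φ4] = [0, 0, 0]
r10 m[sprk→φ2] = [7, 2, 2]
r10 m[sprk→φ5] = [11, 11, 10]
r10 m[slip→φ3] = [1, 0, 6]
r10 m[slip→φ4] = [12, 12, 10]
r10 m[sun→φ1] = [0, 0, 0]
r10 m[fog→φ0] = [7, 10, 3]
r10 m[fog→φ1] = [10, 11, 13]
r10 m[fog→φ3] = [7, 9, 10]
fixed point reached at round 10
b[sprk] = ⊗ incoming = [18, 13, 12]

b[sprk] = [18, 13, 12]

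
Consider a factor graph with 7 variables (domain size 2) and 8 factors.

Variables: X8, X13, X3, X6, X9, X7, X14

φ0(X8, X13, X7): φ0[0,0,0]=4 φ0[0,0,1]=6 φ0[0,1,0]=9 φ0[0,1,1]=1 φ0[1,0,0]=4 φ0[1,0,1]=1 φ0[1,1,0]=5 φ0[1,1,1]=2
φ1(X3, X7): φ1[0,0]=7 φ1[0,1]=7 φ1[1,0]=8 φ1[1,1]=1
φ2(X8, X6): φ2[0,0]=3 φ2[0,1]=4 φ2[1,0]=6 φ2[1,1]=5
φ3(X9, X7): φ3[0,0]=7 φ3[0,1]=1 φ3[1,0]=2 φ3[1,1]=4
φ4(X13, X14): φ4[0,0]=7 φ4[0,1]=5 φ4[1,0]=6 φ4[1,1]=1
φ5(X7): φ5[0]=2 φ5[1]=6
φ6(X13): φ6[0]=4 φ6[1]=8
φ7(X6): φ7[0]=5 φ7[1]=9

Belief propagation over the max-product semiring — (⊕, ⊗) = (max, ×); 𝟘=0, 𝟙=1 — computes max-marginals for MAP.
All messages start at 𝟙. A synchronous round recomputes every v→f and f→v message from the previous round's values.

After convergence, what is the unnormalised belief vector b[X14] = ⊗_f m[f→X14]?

b[X14] = [1741824, 725760]

init: all messages = 𝟙 over 2 values
r1 m[φ0→X8] = [9, 5]
r1 m[φ0→X13] = [6, 9]
r1 m[φ0→X7] = [9, 6]
r1 m[φ1→X3] = [7, 8]
r1 m[φ1→X7] = [8, 7]
r1 m[φ2→X8] = [4, 6]
r1 m[φ2→X6] = [6, 5]
r1 m[φ3→X9] = [7, 4]
r1 m[φ3→X7] = [7, 4]
r1 m[φ4→X13] = [7, 6]
r1 m[φ4→X14] = [7, 5]
r1 m[φ5→X7] = [2, 6]
r1 m[φ6→X13] = [4, 8]
r1 m[φ7→X6] = [5, 9]
r1 m[X8→φ0] = [1, 1]
r1 m[X8→φ2] = [1, 1]
r1 m[X13→φ0] = [1, 1]
r1 m[X13→φ4] = [1, 1]
r1 m[X13→φ6] = [1, 1]
r1 m[X3→φ1] = [1, 1]
r1 m[X6→φ2] = [1, 1]
r1 m[X6→φ7] = [1, 1]
r1 m[X9→φ3] = [1, 1]
r1 m[X7→φ0] = [1, 1]
r1 m[X7→φ1] = [1, 1]
r1 m[X7→φ3] = [1, 1]
r1 m[X7→φ5] = [1, 1]
r1 m[X14→φ4] = [1, 1]
r2 m[φ0→X8] = [9, 5]
r2 m[φ0→X13] = [6, 9]
r2 m[φ0→X7] = [9, 6]
r2 m[φ1→X3] = [7, 8]
r2 m[φ1→X7] = [8, 7]
r2 m[φ2→X8] = [4, 6]
r2 m[φ2→X6] = [6, 5]
r2 m[φ3→X9] = [7, 4]
r2 m[φ3→X7] = [7, 4]
r2 m[φ4→X13] = [7, 6]
r2 m[φ4→X14] = [7, 5]
r2 m[φ5→X7] = [2, 6]
r2 m[φ6→X13] = [4, 8]
r2 m[φ7→X6] = [5, 9]
r2 m[X8→φ0] = [4, 6]
r2 m[X8→φ2] = [9, 5]
r2 m[X13→φ0] = [28, 48]
r2 m[X13→φ4] = [24, 72]
r2 m[X13→φ6] = [42, 54]
r2 m[X3→φ1] = [1, 1]
r2 m[X6→φ2] = [5, 9]
r2 m[X6→φ7] = [6, 5]
r2 m[X9→φ3] = [1, 1]
r2 m[X7→φ0] = [112, 168]
r2 m[X7→φ1] = [126, 144]
r2 m[X7→φ3] = [144, 252]
r2 m[X7→φ5] = [504, 168]
r2 m[X14→φ4] = [1, 1]
r3 m[φ0→X8] = [48384, 26880]
r3 m[φ0→X13] = [4032, 4032]
r3 m[φ0→X7] = [1728, 672]
r3 m[φ1→X3] = [1008, 1008]
r3 m[φ1→X7] = [8, 7]
r3 m[φ2→X8] = [36, 45]
r3 m[φ2→X6] = [30, 36]
r3 m[φ3→X9] = [1008, 1008]
r3 m[φ3→X7] = [7, 4]
r3 m[φ4→X13] = [7, 6]
r3 m[φ4→X14] = [432, 120]
r3 m[φ5→X7] = [2, 6]
r3 m[φ6→X13] = [4, 8]
r3 m[φ7→X6] = [5, 9]
r3 m[X8→φ0] = [4, 6]
r3 m[X8→φ2] = [9, 5]
r3 m[X13→φ0] = [28, 48]
r3 m[X13→φ4] = [24, 72]
r3 m[X13→φ6] = [42, 54]
r3 m[X3→φ1] = [1, 1]
r3 m[X6→φ2] = [5, 9]
r3 m[X6→φ7] = [6, 5]
r3 m[X9→φ3] = [1, 1]
r3 m[X7→φ0] = [112, 168]
r3 m[X7→φ1] = [126, 144]
r3 m[X7→φ3] = [144, 252]
r3 m[X7→φ5] = [504, 168]
r3 m[X14→φ4] = [1, 1]
r4 m[φ0→X8] = [48384, 26880]
r4 m[φ0→X13] = [4032, 4032]
r4 m[φ0→X7] = [1728, 672]
r4 m[φ1→X3] = [1008, 1008]
r4 m[φ1→X7] = [8, 7]
r4 m[φ2→X8] = [36, 45]
r4 m[φ2→X6] = [30, 36]
r4 m[φ3→X9] = [1008, 1008]
r4 m[φ3→X7] = [7, 4]
r4 m[φ4→X13] = [7, 6]
r4 m[φ4→X14] = [432, 120]
r4 m[φ5→X7] = [2, 6]
r4 m[φ6→X13] = [4, 8]
r4 m[φ7→X6] = [5, 9]
r4 m[X8→φ0] = [36, 45]
r4 m[X8→φ2] = [48384, 26880]
r4 m[X13→φ0] = [28, 48]
r4 m[X13→φ4] = [16128, 32256]
r4 m[X13→φ6] = [28224, 24192]
r4 m[X3→φ1] = [1, 1]
r4 m[X6→φ2] = [5, 9]
r4 m[X6→φ7] = [30, 36]
r4 m[X9→φ3] = [1, 1]
r4 m[X7→φ0] = [112, 168]
r4 m[X7→φ1] = [24192, 16128]
r4 m[X7→φ3] = [27648, 28224]
r4 m[X7→φ5] = [96768, 18816]
r4 m[X14→φ4] = [1, 1]
r5 m[φ0→X8] = [48384, 26880]
r5 m[φ0→X13] = [36288, 36288]
r5 m[φ0→X7] = [15552, 6048]
r5 m[φ1→X3] = [169344, 193536]
r5 m[φ1→X7] = [8, 7]
r5 m[φ2→X8] = [36, 45]
r5 m[φ2→X6] = [161280, 193536]
r5 m[φ3→X9] = [193536, 112896]
r5 m[φ3→X7] = [7, 4]
r5 m[φ4→X13] = [7, 6]
r5 m[φ4→X14] = [193536, 80640]
r5 m[φ5→X7] = [2, 6]
r5 m[φ6→X13] = [4, 8]
r5 m[φ7→X6] = [5, 9]
r5 m[X8→φ0] = [36, 45]
r5 m[X8→φ2] = [48384, 26880]
r5 m[X13→φ0] = [28, 48]
r5 m[X13→φ4] = [16128, 32256]
r5 m[X13→φ6] = [28224, 24192]
r5 m[X3→φ1] = [1, 1]
r5 m[X6→φ2] = [5, 9]
r5 m[X6→φ7] = [30, 36]
r5 m[X9→φ3] = [1, 1]
r5 m[X7→φ0] = [112, 168]
r5 m[X7→φ1] = [24192, 16128]
r5 m[X7→φ3] = [27648, 28224]
r5 m[X7→φ5] = [96768, 18816]
r5 m[X14→φ4] = [1, 1]
r6 m[φ0→X8] = [48384, 26880]
r6 m[φ0→X13] = [36288, 36288]
r6 m[φ0→X7] = [15552, 6048]
r6 m[φ1→X3] = [169344, 193536]
r6 m[φ1→X7] = [8, 7]
r6 m[φ2→X8] = [36, 45]
r6 m[φ2→X6] = [161280, 193536]
r6 m[φ3→X9] = [193536, 112896]
r6 m[φ3→X7] = [7, 4]
r6 m[φ4→X13] = [7, 6]
r6 m[φ4→X14] = [193536, 80640]
r6 m[φ5→X7] = [2, 6]
r6 m[φ6→X13] = [4, 8]
r6 m[φ7→X6] = [5, 9]
r6 m[X8→φ0] = [36, 45]
r6 m[X8→φ2] = [48384, 26880]
r6 m[X13→φ0] = [28, 48]
r6 m[X13→φ4] = [145152, 290304]
r6 m[X13→φ6] = [254016, 217728]
r6 m[X3→φ1] = [1, 1]
r6 m[X6→φ2] = [5, 9]
r6 m[X6→φ7] = [161280, 193536]
r6 m[X9→φ3] = [1, 1]
r6 m[X7→φ0] = [112, 168]
r6 m[X7→φ1] = [217728, 145152]
r6 m[X7→φ3] = [248832, 254016]
r6 m[X7→φ5] = [870912, 169344]
r6 m[X14→φ4] = [1, 1]
r7 m[φ0→X8] = [48384, 26880]
r7 m[φ0→X13] = [36288, 36288]
r7 m[φ0→X7] = [15552, 6048]
r7 m[φ1→X3] = [1524096, 1741824]
r7 m[φ1→X7] = [8, 7]
r7 m[φ2→X8] = [36, 45]
r7 m[φ2→X6] = [161280, 193536]
r7 m[φ3→X9] = [1741824, 1016064]
r7 m[φ3→X7] = [7, 4]
r7 m[φ4→X13] = [7, 6]
r7 m[φ4→X14] = [1741824, 725760]
r7 m[φ5→X7] = [2, 6]
r7 m[φ6→X13] = [4, 8]
r7 m[φ7→X6] = [5, 9]
r7 m[X8→φ0] = [36, 45]
r7 m[X8→φ2] = [48384, 26880]
r7 m[X13→φ0] = [28, 48]
r7 m[X13→φ4] = [145152, 290304]
r7 m[X13→φ6] = [254016, 217728]
r7 m[X3→φ1] = [1, 1]
r7 m[X6→φ2] = [5, 9]
r7 m[X6→φ7] = [161280, 193536]
r7 m[X9→φ3] = [1, 1]
r7 m[X7→φ0] = [112, 168]
r7 m[X7→φ1] = [217728, 145152]
r7 m[X7→φ3] = [248832, 254016]
r7 m[X7→φ5] = [870912, 169344]
r7 m[X14→φ4] = [1, 1]
r8 m[φ0→X8] = [48384, 26880]
r8 m[φ0→X13] = [36288, 36288]
r8 m[φ0→X7] = [15552, 6048]
r8 m[φ1→X3] = [1524096, 1741824]
r8 m[φ1→X7] = [8, 7]
r8 m[φ2→X8] = [36, 45]
r8 m[φ2→X6] = [161280, 193536]
r8 m[φ3→X9] = [1741824, 1016064]
r8 m[φ3→X7] = [7, 4]
r8 m[φ4→X13] = [7, 6]
r8 m[φ4→X14] = [1741824, 725760]
r8 m[φ5→X7] = [2, 6]
r8 m[φ6→X13] = [4, 8]
r8 m[φ7→X6] = [5, 9]
r8 m[X8→φ0] = [36, 45]
r8 m[X8→φ2] = [48384, 26880]
r8 m[X13→φ0] = [28, 48]
r8 m[X13→φ4] = [145152, 290304]
r8 m[X13→φ6] = [254016, 217728]
r8 m[X3→φ1] = [1, 1]
r8 m[X6→φ2] = [5, 9]
r8 m[X6→φ7] = [161280, 193536]
r8 m[X9→φ3] = [1, 1]
r8 m[X7→φ0] = [112, 168]
r8 m[X7→φ1] = [217728, 145152]
r8 m[X7→φ3] = [248832, 254016]
r8 m[X7→φ5] = [870912, 169344]
r8 m[X14→φ4] = [1, 1]
fixed point reached at round 8
b[X14] = ⊗ incoming = [1741824, 725760]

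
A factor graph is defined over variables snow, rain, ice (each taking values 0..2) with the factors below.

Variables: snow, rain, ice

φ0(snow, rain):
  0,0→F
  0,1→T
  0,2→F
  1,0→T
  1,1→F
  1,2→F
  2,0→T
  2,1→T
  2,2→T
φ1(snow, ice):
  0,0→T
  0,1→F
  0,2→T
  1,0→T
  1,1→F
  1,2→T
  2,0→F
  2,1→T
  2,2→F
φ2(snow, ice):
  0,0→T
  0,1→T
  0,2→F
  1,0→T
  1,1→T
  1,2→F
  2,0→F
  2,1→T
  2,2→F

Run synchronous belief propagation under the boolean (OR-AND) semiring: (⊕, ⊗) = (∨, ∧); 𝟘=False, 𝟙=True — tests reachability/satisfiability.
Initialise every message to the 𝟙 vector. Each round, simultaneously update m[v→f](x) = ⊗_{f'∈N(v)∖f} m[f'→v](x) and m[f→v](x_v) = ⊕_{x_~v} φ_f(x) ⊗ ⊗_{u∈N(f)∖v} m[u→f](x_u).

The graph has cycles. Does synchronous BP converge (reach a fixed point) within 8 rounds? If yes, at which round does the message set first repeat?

CONVERGED at round 3

init: all messages = 𝟙 over 3 values
r1 m[φ0→snow] = [T, T, T]
r1 m[φ0→rain] = [T, T, T]
r1 m[φ1→snow] = [T, T, T]
r1 m[φ1→ice] = [T, T, T]
r1 m[φ2→snow] = [T, T, T]
r1 m[φ2→ice] = [T, T, F]
r1 m[snow→φ0] = [T, T, T]
r1 m[snow→φ1] = [T, T, T]
r1 m[snow→φ2] = [T, T, T]
r1 m[rain→φ0] = [T, T, T]
r1 m[ice→φ1] = [T, T, T]
r1 m[ice→φ2] = [T, T, T]
r2 m[φ0→snow] = [T, T, T]
r2 m[φ0→rain] = [T, T, T]
r2 m[φ1→snow] = [T, T, T]
r2 m[φ1→ice] = [T, T, T]
r2 m[φ2→snow] = [T, T, T]
r2 m[φ2→ice] = [T, T, F]
r2 m[snow→φ0] = [T, T, T]
r2 m[snow→φ1] = [T, T, T]
r2 m[snow→φ2] = [T, T, T]
r2 m[rain→φ0] = [T, T, T]
r2 m[ice→φ1] = [T, T, F]
r2 m[ice→φ2] = [T, T, T]
r3 m[φ0→snow] = [T, T, T]
r3 m[φ0→rain] = [T, T, T]
r3 m[φ1→snow] = [T, T, T]
r3 m[φ1→ice] = [T, T, T]
r3 m[φ2→snow] = [T, T, T]
r3 m[φ2→ice] = [T, T, F]
r3 m[snow→φ0] = [T, T, T]
r3 m[snow→φ1] = [T, T, T]
r3 m[snow→φ2] = [T, T, T]
r3 m[rain→φ0] = [T, T, T]
r3 m[ice→φ1] = [T, T, F]
r3 m[ice→φ2] = [T, T, T]
fixed point reached at round 3
messages reach a fixed point at round 3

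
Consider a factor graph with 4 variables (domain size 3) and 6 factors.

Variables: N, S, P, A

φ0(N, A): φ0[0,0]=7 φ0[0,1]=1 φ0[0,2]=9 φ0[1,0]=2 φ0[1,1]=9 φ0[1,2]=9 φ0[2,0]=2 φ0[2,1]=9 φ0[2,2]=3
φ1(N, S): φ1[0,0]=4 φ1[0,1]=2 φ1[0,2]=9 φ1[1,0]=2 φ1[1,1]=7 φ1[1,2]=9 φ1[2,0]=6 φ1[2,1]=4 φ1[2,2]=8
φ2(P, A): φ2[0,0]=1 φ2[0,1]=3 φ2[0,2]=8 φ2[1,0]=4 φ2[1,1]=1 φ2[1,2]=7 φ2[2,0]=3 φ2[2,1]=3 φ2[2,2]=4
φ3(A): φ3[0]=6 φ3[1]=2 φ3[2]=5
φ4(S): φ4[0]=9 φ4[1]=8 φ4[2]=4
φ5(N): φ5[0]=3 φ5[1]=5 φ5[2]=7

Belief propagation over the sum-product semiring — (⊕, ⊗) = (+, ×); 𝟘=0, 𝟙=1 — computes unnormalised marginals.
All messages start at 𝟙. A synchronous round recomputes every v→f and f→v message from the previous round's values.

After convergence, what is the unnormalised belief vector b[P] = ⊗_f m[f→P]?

init: all messages = 𝟙 over 3 values
r1 m[φ0→N] = [17, 20, 14]
r1 m[φ0→A] = [11, 19, 21]
r1 m[φ1→N] = [15, 18, 18]
r1 m[φ1→S] = [12, 13, 26]
r1 m[φ2→P] = [12, 12, 10]
r1 m[φ2→A] = [8, 7, 19]
r1 m[φ3→A] = [6, 2, 5]
r1 m[φ4→S] = [9, 8, 4]
r1 m[φ5→N] = [3, 5, 7]
r1 m[N→φ0] = [1, 1, 1]
r1 m[N→φ1] = [1, 1, 1]
r1 m[N→φ5] = [1, 1, 1]
r1 m[S→φ1] = [1, 1, 1]
r1 m[S→φ4] = [1, 1, 1]
r1 m[P→φ2] = [1, 1, 1]
r1 m[A→φ0] = [1, 1, 1]
r1 m[A→φ2] = [1, 1, 1]
r1 m[A→φ3] = [1, 1, 1]
r2 m[φ0→N] = [17, 20, 14]
r2 m[φ0→A] = [11, 19, 21]
r2 m[φ1→N] = [15, 18, 18]
r2 m[φ1→S] = [12, 13, 26]
r2 m[φ2→P] = [12, 12, 10]
r2 m[φ2→A] = [8, 7, 19]
r2 m[φ3→A] = [6, 2, 5]
r2 m[φ4→S] = [9, 8, 4]
r2 m[φ5→N] = [3, 5, 7]
r2 m[N→φ0] = [45, 90, 126]
r2 m[N→φ1] = [51, 100, 98]
r2 m[N→φ5] = [255, 360, 252]
r2 m[S→φ1] = [9, 8, 4]
r2 m[S→φ4] = [12, 13, 26]
r2 m[P→φ2] = [1, 1, 1]
r2 m[A→φ0] = [48, 14, 95]
r2 m[A→φ2] = [66, 38, 105]
r2 m[A→φ3] = [88, 133, 399]
r3 m[φ0→N] = [1205, 1077, 507]
r3 m[φ0→A] = [747, 1989, 1593]
r3 m[φ1→N] = [88, 110, 118]
r3 m[φ1→S] = [992, 1194, 2143]
r3 m[φ2→P] = [1020, 1037, 732]
r3 m[φ2→A] = [8, 7, 19]
r3 m[φ3→A] = [6, 2, 5]
r3 m[φ4→S] = [9, 8, 4]
r3 m[φ5→N] = [3, 5, 7]
r3 m[N→φ0] = [45, 90, 126]
r3 m[N→φ1] = [51, 100, 98]
r3 m[N→φ5] = [255, 360, 252]
r3 m[S→φ1] = [9, 8, 4]
r3 m[S→φ4] = [12, 13, 26]
r3 m[P→φ2] = [1, 1, 1]
r3 m[A→φ0] = [48, 14, 95]
r3 m[A→φ2] = [66, 38, 105]
r3 m[A→φ3] = [88, 133, 399]
r4 m[φ0→N] = [1205, 1077, 507]
r4 m[φ0→A] = [747, 1989, 1593]
r4 m[φ1→N] = [88, 110, 118]
r4 m[φ1→S] = [992, 1194, 2143]
r4 m[φ2→P] = [1020, 1037, 732]
r4 m[φ2→A] = [8, 7, 19]
r4 m[φ3→A] = [6, 2, 5]
r4 m[φ4→S] = [9, 8, 4]
r4 m[φ5→N] = [3, 5, 7]
r4 m[N→φ0] = [264, 550, 826]
r4 m[N→φ1] = [3615, 5385, 3549]
r4 m[N→φ5] = [106040, 118470, 59826]
r4 m[S→φ1] = [9, 8, 4]
r4 m[S→φ4] = [992, 1194, 2143]
r4 m[P→φ2] = [1, 1, 1]
r4 m[A→φ0] = [48, 14, 95]
r4 m[A→φ2] = [4482, 3978, 7965]
r4 m[A→φ3] = [5976, 13923, 30267]
r5 m[φ0→N] = [1205, 1077, 507]
r5 m[φ0→A] = [4600, 12648, 9804]
r5 m[φ1→N] = [88, 110, 118]
r5 m[φ1→S] = [46524, 59121, 109392]
r5 m[φ2→P] = [80136, 77661, 57240]
r5 m[φ2→A] = [8, 7, 19]
r5 m[φ3→A] = [6, 2, 5]
r5 m[φ4→S] = [9, 8, 4]
r5 m[φ5→N] = [3, 5, 7]
r5 m[N→φ0] = [264, 550, 826]
r5 m[N→φ1] = [3615, 5385, 3549]
r5 m[N→φ5] = [106040, 118470, 59826]
r5 m[S→φ1] = [9, 8, 4]
r5 m[S→φ4] = [992, 1194, 2143]
r5 m[P→φ2] = [1, 1, 1]
r5 m[A→φ0] = [48, 14, 95]
r5 m[A→φ2] = [4482, 3978, 7965]
r5 m[A→φ3] = [5976, 13923, 30267]
r6 m[φ0→N] = [1205, 1077, 507]
r6 m[φ0→A] = [4600, 12648, 9804]
r6 m[φ1→N] = [88, 110, 118]
r6 m[φ1→S] = [46524, 59121, 109392]
r6 m[φ2→P] = [80136, 77661, 57240]
r6 m[φ2→A] = [8, 7, 19]
r6 m[φ3→A] = [6, 2, 5]
r6 m[φ4→S] = [9, 8, 4]
r6 m[φ5→N] = [3, 5, 7]
r6 m[N→φ0] = [264, 550, 826]
r6 m[N→φ1] = [3615, 5385, 3549]
r6 m[N→φ5] = [106040, 118470, 59826]
r6 m[S→φ1] = [9, 8, 4]
r6 m[S→φ4] = [46524, 59121, 109392]
r6 m[P→φ2] = [1, 1, 1]
r6 m[A→φ0] = [48, 14, 95]
r6 m[A→φ2] = [27600, 25296, 49020]
r6 m[A→φ3] = [36800, 88536, 186276]
r7 m[φ0→N] = [1205, 1077, 507]
r7 m[φ0→A] = [4600, 12648, 9804]
r7 m[φ1→N] = [88, 110, 118]
r7 m[φ1→S] = [46524, 59121, 109392]
r7 m[φ2→P] = [495648, 478836, 354768]
r7 m[φ2→A] = [8, 7, 19]
r7 m[φ3→A] = [6, 2, 5]
r7 m[φ4→S] = [9, 8, 4]
r7 m[φ5→N] = [3, 5, 7]
r7 m[N→φ0] = [264, 550, 826]
r7 m[N→φ1] = [3615, 5385, 3549]
r7 m[N→φ5] = [106040, 118470, 59826]
r7 m[S→φ1] = [9, 8, 4]
r7 m[S→φ4] = [46524, 59121, 109392]
r7 m[P→φ2] = [1, 1, 1]
r7 m[A→φ0] = [48, 14, 95]
r7 m[A→φ2] = [27600, 25296, 49020]
r7 m[A→φ3] = [36800, 88536, 186276]
r8 m[φ0→N] = [1205, 1077, 507]
r8 m[φ0→A] = [4600, 12648, 9804]
r8 m[φ1→N] = [88, 110, 118]
r8 m[φ1→S] = [46524, 59121, 109392]
r8 m[φ2→P] = [495648, 478836, 354768]
r8 m[φ2→A] = [8, 7, 19]
r8 m[φ3→A] = [6, 2, 5]
r8 m[φ4→S] = [9, 8, 4]
r8 m[φ5→N] = [3, 5, 7]
r8 m[N→φ0] = [264, 550, 826]
r8 m[N→φ1] = [3615, 5385, 3549]
r8 m[N→φ5] = [106040, 118470, 59826]
r8 m[S→φ1] = [9, 8, 4]
r8 m[S→φ4] = [46524, 59121, 109392]
r8 m[P→φ2] = [1, 1, 1]
r8 m[A→φ0] = [48, 14, 95]
r8 m[A→φ2] = [27600, 25296, 49020]
r8 m[A→φ3] = [36800, 88536, 186276]
fixed point reached at round 8
b[P] = ⊗ incoming = [495648, 478836, 354768]

b[P] = [495648, 478836, 354768]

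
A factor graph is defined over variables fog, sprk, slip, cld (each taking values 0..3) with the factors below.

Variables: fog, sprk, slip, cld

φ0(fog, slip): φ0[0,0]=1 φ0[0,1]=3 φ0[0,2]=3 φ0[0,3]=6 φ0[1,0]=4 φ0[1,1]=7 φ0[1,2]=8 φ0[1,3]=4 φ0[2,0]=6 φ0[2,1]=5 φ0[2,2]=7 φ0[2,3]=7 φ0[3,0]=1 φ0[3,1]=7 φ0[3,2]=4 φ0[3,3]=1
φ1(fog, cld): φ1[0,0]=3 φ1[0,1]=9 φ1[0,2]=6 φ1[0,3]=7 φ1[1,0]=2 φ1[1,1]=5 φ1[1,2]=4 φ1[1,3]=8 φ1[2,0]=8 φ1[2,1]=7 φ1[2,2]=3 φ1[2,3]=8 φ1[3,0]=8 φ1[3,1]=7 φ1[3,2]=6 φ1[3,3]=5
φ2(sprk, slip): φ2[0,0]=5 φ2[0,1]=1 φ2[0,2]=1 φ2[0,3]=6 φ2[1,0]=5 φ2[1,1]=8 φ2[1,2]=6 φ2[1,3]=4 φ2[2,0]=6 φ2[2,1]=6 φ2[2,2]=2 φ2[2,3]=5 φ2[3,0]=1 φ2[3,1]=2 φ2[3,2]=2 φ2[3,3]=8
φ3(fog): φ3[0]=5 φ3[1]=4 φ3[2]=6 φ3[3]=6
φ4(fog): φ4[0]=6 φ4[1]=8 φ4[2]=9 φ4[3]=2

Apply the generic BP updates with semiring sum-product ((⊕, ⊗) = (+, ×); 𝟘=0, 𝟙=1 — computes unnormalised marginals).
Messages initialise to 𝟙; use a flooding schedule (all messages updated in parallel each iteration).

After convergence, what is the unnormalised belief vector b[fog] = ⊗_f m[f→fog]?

b[fog] = [179250, 223136, 596700, 63336]

init: all messages = 𝟙 over 4 values
r1 m[φ0→fog] = [13, 23, 25, 13]
r1 m[φ0→slip] = [12, 22, 22, 18]
r1 m[φ1→fog] = [25, 19, 26, 26]
r1 m[φ1→cld] = [21, 28, 19, 28]
r1 m[φ2→sprk] = [13, 23, 19, 13]
r1 m[φ2→slip] = [17, 17, 11, 23]
r1 m[φ3→fog] = [5, 4, 6, 6]
r1 m[φ4→fog] = [6, 8, 9, 2]
r1 m[fog→φ0] = [1, 1, 1, 1]
r1 m[fog→φ1] = [1, 1, 1, 1]
r1 m[fog→φ3] = [1, 1, 1, 1]
r1 m[fog→φ4] = [1, 1, 1, 1]
r1 m[sprk→φ2] = [1, 1, 1, 1]
r1 m[slip→φ0] = [1, 1, 1, 1]
r1 m[slip→φ2] = [1, 1, 1, 1]
r1 m[cld→φ1] = [1, 1, 1, 1]
r2 m[φ0→fog] = [13, 23, 25, 13]
r2 m[φ0→slip] = [12, 22, 22, 18]
r2 m[φ1→fog] = [25, 19, 26, 26]
r2 m[φ1→cld] = [21, 28, 19, 28]
r2 m[φ2→sprk] = [13, 23, 19, 13]
r2 m[φ2→slip] = [17, 17, 11, 23]
r2 m[φ3→fog] = [5, 4, 6, 6]
r2 m[φ4→fog] = [6, 8, 9, 2]
r2 m[fog→φ0] = [750, 608, 1404, 312]
r2 m[fog→φ1] = [390, 736, 1350, 156]
r2 m[fog→φ3] = [1950, 3496, 5850, 676]
r2 m[fog→φ4] = [1625, 1748, 3900, 2028]
r2 m[sprk→φ2] = [1, 1, 1, 1]
r2 m[slip→φ0] = [17, 17, 11, 23]
r2 m[slip→φ2] = [12, 22, 22, 18]
r2 m[cld→φ1] = [1, 1, 1, 1]
r3 m[φ0→fog] = [239, 367, 425, 203]
r3 m[φ0→slip] = [11918, 15710, 18190, 17072]
r3 m[φ1→fog] = [25, 19, 26, 26]
r3 m[φ1→cld] = [14690, 17732, 10270, 20198]
r3 m[φ2→sprk] = [212, 440, 338, 244]
r3 m[φ2→slip] = [17, 17, 11, 23]
r3 m[φ3→fog] = [5, 4, 6, 6]
r3 m[φ4→fog] = [6, 8, 9, 2]
r3 m[fog→φ0] = [750, 608, 1404, 312]
r3 m[fog→φ1] = [390, 736, 1350, 156]
r3 m[fog→φ3] = [1950, 3496, 5850, 676]
r3 m[fog→φ4] = [1625, 1748, 3900, 2028]
r3 m[sprk→φ2] = [1, 1, 1, 1]
r3 m[slip→φ0] = [17, 17, 11, 23]
r3 m[slip→φ2] = [12, 22, 22, 18]
r3 m[cld→φ1] = [1, 1, 1, 1]
r4 m[φ0→fog] = [239, 367, 425, 203]
r4 m[φ0→slip] = [11918, 15710, 18190, 17072]
r4 m[φ1→fog] = [25, 19, 26, 26]
r4 m[φ1→cld] = [14690, 17732, 10270, 20198]
r4 m[φ2→sprk] = [212, 440, 338, 244]
r4 m[φ2→slip] = [17, 17, 11, 23]
r4 m[φ3→fog] = [5, 4, 6, 6]
r4 m[φ4→fog] = [6, 8, 9, 2]
r4 m[fog→φ0] = [750, 608, 1404, 312]
r4 m[fog→φ1] = [7170, 11744, 22950, 2436]
r4 m[fog→φ3] = [35850, 55784, 99450, 10556]
r4 m[fog→φ4] = [29875, 27892, 66300, 31668]
r4 m[sprk→φ2] = [1, 1, 1, 1]
r4 m[slip→φ0] = [17, 17, 11, 23]
r4 m[slip→φ2] = [11918, 15710, 18190, 17072]
r4 m[cld→φ1] = [1, 1, 1, 1]
r5 m[φ0→fog] = [239, 367, 425, 203]
r5 m[φ0→slip] = [11918, 15710, 18190, 17072]
r5 m[φ1→fog] = [25, 19, 26, 26]
r5 m[φ1→cld] = [248086, 300952, 173462, 339922]
r5 m[φ2→sprk] = [195922, 362698, 287508, 216294]
r5 m[φ2→slip] = [17, 17, 11, 23]
r5 m[φ3→fog] = [5, 4, 6, 6]
r5 m[φ4→fog] = [6, 8, 9, 2]
r5 m[fog→φ0] = [750, 608, 1404, 312]
r5 m[fog→φ1] = [7170, 11744, 22950, 2436]
r5 m[fog→φ3] = [35850, 55784, 99450, 10556]
r5 m[fog→φ4] = [29875, 27892, 66300, 31668]
r5 m[sprk→φ2] = [1, 1, 1, 1]
r5 m[slip→φ0] = [17, 17, 11, 23]
r5 m[slip→φ2] = [11918, 15710, 18190, 17072]
r5 m[cld→φ1] = [1, 1, 1, 1]
r6 m[φ0→fog] = [239, 367, 425, 203]
r6 m[φ0→slip] = [11918, 15710, 18190, 17072]
r6 m[φ1→fog] = [25, 19, 26, 26]
r6 m[φ1→cld] = [248086, 300952, 173462, 339922]
r6 m[φ2→sprk] = [195922, 362698, 287508, 216294]
r6 m[φ2→slip] = [17, 17, 11, 23]
r6 m[φ3→fog] = [5, 4, 6, 6]
r6 m[φ4→fog] = [6, 8, 9, 2]
r6 m[fog→φ0] = [750, 608, 1404, 312]
r6 m[fog→φ1] = [7170, 11744, 22950, 2436]
r6 m[fog→φ3] = [35850, 55784, 99450, 10556]
r6 m[fog→φ4] = [29875, 27892, 66300, 31668]
r6 m[sprk→φ2] = [1, 1, 1, 1]
r6 m[slip→φ0] = [17, 17, 11, 23]
r6 m[slip→φ2] = [11918, 15710, 18190, 17072]
r6 m[cld→φ1] = [1, 1, 1, 1]
fixed point reached at round 6
b[fog] = ⊗ incoming = [179250, 223136, 596700, 63336]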